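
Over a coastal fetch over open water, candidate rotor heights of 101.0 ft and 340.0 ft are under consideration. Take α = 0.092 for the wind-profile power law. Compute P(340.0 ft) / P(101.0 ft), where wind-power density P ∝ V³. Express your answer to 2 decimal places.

Speed ratio: V_B/V_A = (z_B/z_A)^α = (340.0/101.0)^0.092 = (3.3663)^0.092 = 1.11815
Power-density ratio: P_B/P_A = (V_B/V_A)³ = (1.11815)³ = 1.39796

1.40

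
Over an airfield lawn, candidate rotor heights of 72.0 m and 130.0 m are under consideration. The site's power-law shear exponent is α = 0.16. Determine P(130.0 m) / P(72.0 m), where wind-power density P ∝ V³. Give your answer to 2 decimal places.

Speed ratio: V_B/V_A = (z_B/z_A)^α = (130.0/72.0)^0.16 = (1.8056)^0.16 = 1.09915
Power-density ratio: P_B/P_A = (V_B/V_A)³ = (1.09915)³ = 1.32792

1.33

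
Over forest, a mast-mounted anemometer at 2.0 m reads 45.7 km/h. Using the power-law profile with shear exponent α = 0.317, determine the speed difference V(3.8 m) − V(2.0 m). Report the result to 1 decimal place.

Power law: V₂ = V₁ · (z₂/z₁)^α = 45.7 × (1.9000)^0.317 = 56.0120 km/h
ΔV = 56.0120 − 45.7 = 10.3120 km/h

10.3 km/h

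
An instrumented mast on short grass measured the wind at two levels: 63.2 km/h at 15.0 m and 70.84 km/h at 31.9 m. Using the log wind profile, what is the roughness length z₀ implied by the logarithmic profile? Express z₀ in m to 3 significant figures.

z₀ ≈ 0.0292 m

Log law: V(z) ∝ ln(z/z₀). With r = V₁/V₂ = 63.2/70.84 = 0.89215,
r · ln(z₂/z₀) = ln(z₁/z₀) ⇒ ln z₀ = (ln z₁ − r·ln z₂)/(1 − r)
ln z₀ = (2.70805 − 0.89215×3.46261) / 0.10785 = -3.5338
z₀ = exp(-3.5338) = 0.02919 m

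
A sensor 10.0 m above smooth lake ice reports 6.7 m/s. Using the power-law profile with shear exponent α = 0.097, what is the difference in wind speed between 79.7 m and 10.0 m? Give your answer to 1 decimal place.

Power law: V₂ = V₁ · (z₂/z₁)^α = 6.7 × (7.9700)^0.097 = 8.1944 m/s
ΔV = 8.1944 − 6.7 = 1.4944 m/s

1.5 m/s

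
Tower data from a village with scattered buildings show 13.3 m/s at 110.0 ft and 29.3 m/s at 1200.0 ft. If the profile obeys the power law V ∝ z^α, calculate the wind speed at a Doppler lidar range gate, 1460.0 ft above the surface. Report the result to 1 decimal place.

31.3 m/s

First find α: α = ln(V₂/V₁)/ln(z₂/z₁) = ln(29.3/13.3)/ln(1200.0/110.0) = 0.78982/2.38960 = 0.3305
Extrapolate from 1200.0 ft to 1460.0 ft: V₃ = 29.3 × (1460.0/1200.0)^0.3305 = 29.3 × 1.0670 = 31.2622 m/s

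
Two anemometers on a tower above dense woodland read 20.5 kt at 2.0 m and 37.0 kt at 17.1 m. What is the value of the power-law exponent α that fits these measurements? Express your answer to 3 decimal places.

Power law: V₂/V₁ = (z₂/z₁)^α ⇒ α = ln(V₂/V₁) / ln(z₂/z₁)
α = ln(37.0/20.5) / ln(17.1/2.0) = ln(1.8049) / ln(8.5500)
  = 0.59049 / 2.14593 = 0.27517

α ≈ 0.275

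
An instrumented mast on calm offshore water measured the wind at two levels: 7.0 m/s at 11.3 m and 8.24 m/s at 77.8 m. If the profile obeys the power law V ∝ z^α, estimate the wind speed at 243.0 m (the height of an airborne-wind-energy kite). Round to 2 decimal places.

9.07 m/s

First find α: α = ln(V₂/V₁)/ln(z₂/z₁) = ln(8.24/7.0)/ln(77.8/11.3) = 0.16309/1.92934 = 0.0845
Extrapolate from 77.8 m to 243.0 m: V₃ = 8.24 × (243.0/77.8)^0.0845 = 8.24 × 1.1011 = 9.0727 m/s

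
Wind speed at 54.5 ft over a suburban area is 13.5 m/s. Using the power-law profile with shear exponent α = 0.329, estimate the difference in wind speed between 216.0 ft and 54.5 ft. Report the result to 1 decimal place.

7.7 m/s

Power law: V₂ = V₁ · (z₂/z₁)^α = 13.5 × (3.9633)^0.329 = 21.2371 m/s
ΔV = 21.2371 − 13.5 = 7.7371 m/s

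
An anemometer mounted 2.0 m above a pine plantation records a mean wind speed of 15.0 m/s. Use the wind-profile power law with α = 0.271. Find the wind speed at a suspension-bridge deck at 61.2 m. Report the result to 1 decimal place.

37.9 m/s

Power-law profile: V₂ = V₁ · (z₂/z₁)^α
V₂ = 15.0 × (61.2/2.0)^0.271 = 15.0 × (30.6000)^0.271
    = 15.0 × 2.5271 = 37.9072 m/s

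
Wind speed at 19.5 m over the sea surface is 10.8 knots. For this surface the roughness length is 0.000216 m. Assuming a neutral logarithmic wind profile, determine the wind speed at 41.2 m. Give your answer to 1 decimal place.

Log law: V(z) ∝ ln(z/z₀), so V₂/V₁ = ln(z₂/z₀) / ln(z₁/z₀).
ln(41.2/0.000216) = 12.1587, ln(19.5/0.000216) = 11.4106
V₂ = 10.8 × 12.1587/11.4106 = 10.8 × 1.0656 = 11.5080 knots

11.5 knots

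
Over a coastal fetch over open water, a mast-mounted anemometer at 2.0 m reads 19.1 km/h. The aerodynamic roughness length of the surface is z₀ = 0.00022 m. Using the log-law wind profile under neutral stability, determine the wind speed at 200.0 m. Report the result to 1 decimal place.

28.7 km/h

Log law: V(z) ∝ ln(z/z₀), so V₂/V₁ = ln(z₂/z₀) / ln(z₁/z₀).
ln(200.0/0.00022) = 13.7202, ln(2.0/0.00022) = 9.1150
V₂ = 19.1 × 13.7202/9.1150 = 19.1 × 1.5052 = 28.7499 km/h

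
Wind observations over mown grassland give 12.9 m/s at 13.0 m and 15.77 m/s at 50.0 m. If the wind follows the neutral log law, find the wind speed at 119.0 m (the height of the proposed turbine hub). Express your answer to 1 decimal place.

Log law: V ∝ ln(z/z₀). From the pair, with r = V₁/V₂ = 0.81801,
ln z₀ = (ln z₁ − r·ln z₂)/(1 − r) = (2.5649 − 0.81801×3.9120)/0.18199 = -3.4898 → z₀ = 0.03051 m
V₃ = V₁ · ln(z₃/z₀)/ln(z₁/z₀) = 12.9 × 8.2690/6.0548 = 17.6174 m/s

17.6 m/s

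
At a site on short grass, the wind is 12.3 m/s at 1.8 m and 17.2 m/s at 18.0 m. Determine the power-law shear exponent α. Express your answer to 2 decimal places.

Power law: V₂/V₁ = (z₂/z₁)^α ⇒ α = ln(V₂/V₁) / ln(z₂/z₁)
α = ln(17.2/12.3) / ln(18.0/1.8) = ln(1.3984) / ln(10.0000)
  = 0.33531 / 2.30259 = 0.14562

α ≈ 0.15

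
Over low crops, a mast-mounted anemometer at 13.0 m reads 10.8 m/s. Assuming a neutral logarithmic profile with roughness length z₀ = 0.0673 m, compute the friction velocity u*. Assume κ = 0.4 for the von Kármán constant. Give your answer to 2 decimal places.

Log law: V(z) = (u*/κ) · ln(z/z₀) ⇒ u* = κ · V / ln(z/z₀)
u* = 0.4 × 10.8 / ln(13.0/0.0673) = 0.4 × 10.8 / 5.2635
   = 4.3200 / 5.2635 = 0.8207 m/s

u* ≈ 0.82 m/s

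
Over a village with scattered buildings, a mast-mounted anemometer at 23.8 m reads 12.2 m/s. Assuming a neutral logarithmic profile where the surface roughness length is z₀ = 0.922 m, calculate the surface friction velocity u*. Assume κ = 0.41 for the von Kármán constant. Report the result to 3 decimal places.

Log law: V(z) = (u*/κ) · ln(z/z₀) ⇒ u* = κ · V / ln(z/z₀)
u* = 0.41 × 12.2 / ln(23.8/0.922) = 0.41 × 12.2 / 3.2509
   = 5.0020 / 3.2509 = 1.5387 m/s

u* ≈ 1.539 m/s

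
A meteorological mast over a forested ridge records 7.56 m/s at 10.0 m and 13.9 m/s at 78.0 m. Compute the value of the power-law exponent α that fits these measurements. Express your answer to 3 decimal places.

α ≈ 0.296

Power law: V₂/V₁ = (z₂/z₁)^α ⇒ α = ln(V₂/V₁) / ln(z₂/z₁)
α = ln(13.9/7.56) / ln(78.0/10.0) = ln(1.8386) / ln(7.8000)
  = 0.60902 / 2.05412 = 0.29649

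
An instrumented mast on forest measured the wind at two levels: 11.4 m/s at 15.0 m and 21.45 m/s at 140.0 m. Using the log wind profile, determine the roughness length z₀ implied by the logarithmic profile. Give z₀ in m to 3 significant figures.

z₀ ≈ 1.19 m

Log law: V(z) ∝ ln(z/z₀). With r = V₁/V₂ = 11.4/21.45 = 0.53147,
r · ln(z₂/z₀) = ln(z₁/z₀) ⇒ ln z₀ = (ln z₁ − r·ln z₂)/(1 − r)
ln z₀ = (2.70805 − 0.53147×4.94164) / 0.46853 = 0.1744
z₀ = exp(0.1744) = 1.191 m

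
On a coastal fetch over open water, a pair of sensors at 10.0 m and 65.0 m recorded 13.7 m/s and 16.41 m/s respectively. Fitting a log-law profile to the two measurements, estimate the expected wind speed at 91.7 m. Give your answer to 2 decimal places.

Log law: V ∝ ln(z/z₀). From the pair, with r = V₁/V₂ = 0.83486,
ln z₀ = (ln z₁ − r·ln z₂)/(1 − r) = (2.3026 − 0.83486×4.1744)/0.16514 = -7.1600 → z₀ = 0.0007770 m
V₃ = V₁ · ln(z₃/z₀)/ln(z₁/z₀) = 13.7 × 11.6786/9.4626 = 16.9082 m/s

16.91 m/s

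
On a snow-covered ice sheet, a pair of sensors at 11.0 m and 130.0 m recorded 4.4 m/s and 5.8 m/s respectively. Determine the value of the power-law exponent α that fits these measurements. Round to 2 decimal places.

Power law: V₂/V₁ = (z₂/z₁)^α ⇒ α = ln(V₂/V₁) / ln(z₂/z₁)
α = ln(5.8/4.4) / ln(130.0/11.0) = ln(1.3182) / ln(11.8182)
  = 0.27625 / 2.46964 = 0.11186

α ≈ 0.11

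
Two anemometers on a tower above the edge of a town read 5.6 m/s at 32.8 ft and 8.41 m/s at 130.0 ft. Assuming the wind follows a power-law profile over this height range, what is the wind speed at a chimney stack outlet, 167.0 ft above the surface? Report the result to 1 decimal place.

First find α: α = ln(V₂/V₁)/ln(z₂/z₁) = ln(8.41/5.6)/ln(130.0/32.8) = 0.40665/1.37711 = 0.2953
Extrapolate from 130.0 ft to 167.0 ft: V₃ = 8.41 × (167.0/130.0)^0.2953 = 8.41 × 1.0768 = 9.0556 m/s

9.1 m/s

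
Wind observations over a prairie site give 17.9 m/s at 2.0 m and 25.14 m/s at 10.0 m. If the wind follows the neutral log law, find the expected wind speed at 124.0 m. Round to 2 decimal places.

Log law: V ∝ ln(z/z₀). From the pair, with r = V₁/V₂ = 0.71201,
ln z₀ = (ln z₁ − r·ln z₂)/(1 − r) = (0.6931 − 0.71201×2.3026)/0.28799 = -3.2860 → z₀ = 0.03740 m
V₃ = V₁ · ln(z₃/z₀)/ln(z₁/z₀) = 17.9 × 8.1063/3.9791 = 36.4658 m/s

36.47 m/s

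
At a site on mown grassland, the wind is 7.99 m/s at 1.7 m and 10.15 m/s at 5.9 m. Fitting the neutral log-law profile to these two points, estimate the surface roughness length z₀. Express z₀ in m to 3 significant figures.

z₀ ≈ 0.0170 m

Log law: V(z) ∝ ln(z/z₀). With r = V₁/V₂ = 7.99/10.15 = 0.78719,
r · ln(z₂/z₀) = ln(z₁/z₀) ⇒ ln z₀ = (ln z₁ − r·ln z₂)/(1 − r)
ln z₀ = (0.53063 − 0.78719×1.77495) / 0.21281 = -4.0722
z₀ = exp(-4.0722) = 0.01704 m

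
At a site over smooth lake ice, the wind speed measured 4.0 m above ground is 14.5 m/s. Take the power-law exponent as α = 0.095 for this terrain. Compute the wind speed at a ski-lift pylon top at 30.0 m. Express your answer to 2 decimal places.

17.56 m/s

Power-law profile: V₂ = V₁ · (z₂/z₁)^α
V₂ = 14.5 × (30.0/4.0)^0.095 = 14.5 × (7.5000)^0.095
    = 14.5 × 1.2110 = 17.5590 m/s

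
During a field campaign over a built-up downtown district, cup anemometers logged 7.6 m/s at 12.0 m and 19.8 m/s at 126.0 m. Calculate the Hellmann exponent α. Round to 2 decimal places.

α ≈ 0.41

Power law: V₂/V₁ = (z₂/z₁)^α ⇒ α = ln(V₂/V₁) / ln(z₂/z₁)
α = ln(19.8/7.6) / ln(126.0/12.0) = ln(2.6053) / ln(10.5000)
  = 0.95753 / 2.35138 = 0.40722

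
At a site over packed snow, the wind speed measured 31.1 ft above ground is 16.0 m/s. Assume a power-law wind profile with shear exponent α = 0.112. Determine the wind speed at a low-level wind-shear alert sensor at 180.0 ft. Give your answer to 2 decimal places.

19.48 m/s

Power-law profile: V₂ = V₁ · (z₂/z₁)^α
V₂ = 16.0 × (180.0/31.1)^0.112 = 16.0 × (5.7878)^0.112
    = 16.0 × 1.2173 = 19.4770 m/s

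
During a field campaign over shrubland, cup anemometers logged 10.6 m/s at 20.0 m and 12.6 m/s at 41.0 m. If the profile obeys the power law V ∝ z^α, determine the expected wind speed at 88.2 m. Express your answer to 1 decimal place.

First find α: α = ln(V₂/V₁)/ln(z₂/z₁) = ln(12.6/10.6)/ln(41.0/20.0) = 0.17284/0.71784 = 0.2408
Extrapolate from 41.0 m to 88.2 m: V₃ = 12.6 × (88.2/41.0)^0.2408 = 12.6 × 1.2026 = 15.1522 m/s

15.2 m/s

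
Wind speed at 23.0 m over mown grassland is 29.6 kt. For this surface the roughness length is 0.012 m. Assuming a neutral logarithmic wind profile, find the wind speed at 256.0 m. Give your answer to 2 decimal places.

Log law: V(z) ∝ ln(z/z₀), so V₂/V₁ = ln(z₂/z₀) / ln(z₁/z₀).
ln(256.0/0.012) = 9.9680, ln(23.0/0.012) = 7.5583
V₂ = 29.6 × 9.9680/7.5583 = 29.6 × 1.3188 = 39.0368 kt

39.04 kt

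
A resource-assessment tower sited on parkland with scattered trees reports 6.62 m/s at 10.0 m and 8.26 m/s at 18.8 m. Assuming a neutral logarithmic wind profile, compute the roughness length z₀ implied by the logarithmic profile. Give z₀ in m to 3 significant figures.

z₀ ≈ 0.782 m

Log law: V(z) ∝ ln(z/z₀). With r = V₁/V₂ = 6.62/8.26 = 0.80145,
r · ln(z₂/z₀) = ln(z₁/z₀) ⇒ ln z₀ = (ln z₁ − r·ln z₂)/(1 − r)
ln z₀ = (2.30259 − 0.80145×2.93386) / 0.19855 = -0.2456
z₀ = exp(-0.2456) = 0.7822 m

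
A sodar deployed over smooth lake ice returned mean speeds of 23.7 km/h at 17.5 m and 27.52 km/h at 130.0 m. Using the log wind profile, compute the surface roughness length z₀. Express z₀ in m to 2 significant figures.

z₀ ≈ 0.000069 m

Log law: V(z) ∝ ln(z/z₀). With r = V₁/V₂ = 23.7/27.52 = 0.86119,
r · ln(z₂/z₀) = ln(z₁/z₀) ⇒ ln z₀ = (ln z₁ − r·ln z₂)/(1 − r)
ln z₀ = (2.86220 − 0.86119×4.86753) / 0.13881 = -9.5793
z₀ = exp(-9.5793) = 0.00006915 m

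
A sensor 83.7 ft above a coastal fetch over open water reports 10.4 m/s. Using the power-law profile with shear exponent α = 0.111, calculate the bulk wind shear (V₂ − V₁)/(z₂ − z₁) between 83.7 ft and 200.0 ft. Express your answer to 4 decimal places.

Power law: V₂ = V₁ · (z₂/z₁)^α = 10.4 × (2.3895)^0.111 = 11.4558 m/s
ΔV/Δz = (11.4558 − 10.4)/(200.0 − 83.7) = 1.0558/116.3000 = 0.00908 m/s/ft

0.0091 m/s/ft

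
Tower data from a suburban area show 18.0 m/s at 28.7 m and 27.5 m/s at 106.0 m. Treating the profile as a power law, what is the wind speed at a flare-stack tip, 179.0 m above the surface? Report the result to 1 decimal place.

First find α: α = ln(V₂/V₁)/ln(z₂/z₁) = ln(27.5/18.0)/ln(106.0/28.7) = 0.42381/1.30654 = 0.3244
Extrapolate from 106.0 m to 179.0 m: V₃ = 27.5 × (179.0/106.0)^0.3244 = 27.5 × 1.1853 = 32.5945 m/s

32.6 m/s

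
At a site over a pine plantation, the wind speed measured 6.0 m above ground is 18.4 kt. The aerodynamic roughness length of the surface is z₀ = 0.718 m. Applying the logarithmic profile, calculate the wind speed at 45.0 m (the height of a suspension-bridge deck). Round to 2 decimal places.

35.86 kt

Log law: V(z) ∝ ln(z/z₀), so V₂/V₁ = ln(z₂/z₀) / ln(z₁/z₀).
ln(45.0/0.718) = 4.1379, ln(6.0/0.718) = 2.1230
V₂ = 18.4 × 4.1379/2.1230 = 18.4 × 1.9491 = 35.8628 kt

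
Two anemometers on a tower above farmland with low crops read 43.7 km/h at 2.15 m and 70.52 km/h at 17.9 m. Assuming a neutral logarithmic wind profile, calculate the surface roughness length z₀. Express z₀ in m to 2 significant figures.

Log law: V(z) ∝ ln(z/z₀). With r = V₁/V₂ = 43.7/70.52 = 0.61968,
r · ln(z₂/z₀) = ln(z₁/z₀) ⇒ ln z₀ = (ln z₁ − r·ln z₂)/(1 − r)
ln z₀ = (0.76547 − 0.61968×2.88480) / 0.38032 = -2.6877
z₀ = exp(-2.6877) = 0.06804 m

z₀ ≈ 0.068 m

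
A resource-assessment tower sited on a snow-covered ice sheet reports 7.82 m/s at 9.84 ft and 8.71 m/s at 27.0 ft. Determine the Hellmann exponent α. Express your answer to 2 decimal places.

α ≈ 0.11

Power law: V₂/V₁ = (z₂/z₁)^α ⇒ α = ln(V₂/V₁) / ln(z₂/z₁)
α = ln(8.71/7.82) / ln(27.0/9.84) = ln(1.1138) / ln(2.7439)
  = 0.10779 / 1.00938 = 0.10679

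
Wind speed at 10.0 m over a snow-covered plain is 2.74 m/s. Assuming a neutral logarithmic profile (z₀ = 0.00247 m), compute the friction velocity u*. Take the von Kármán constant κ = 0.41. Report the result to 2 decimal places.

Log law: V(z) = (u*/κ) · ln(z/z₀) ⇒ u* = κ · V / ln(z/z₀)
u* = 0.41 × 2.74 / ln(10.0/0.00247) = 0.41 × 2.74 / 8.3061
   = 1.1234 / 8.3061 = 0.1352 m/s

u* ≈ 0.14 m/s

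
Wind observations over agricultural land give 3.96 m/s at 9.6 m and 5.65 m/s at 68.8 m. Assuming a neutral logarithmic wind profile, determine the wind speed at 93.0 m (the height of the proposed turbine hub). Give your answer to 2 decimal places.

5.91 m/s

Log law: V ∝ ln(z/z₀). From the pair, with r = V₁/V₂ = 0.70088,
ln z₀ = (ln z₁ − r·ln z₂)/(1 − r) = (2.2618 − 0.70088×4.2312)/0.29912 = -2.3530 → z₀ = 0.09508 m
V₃ = V₁ · ln(z₃/z₀)/ln(z₁/z₀) = 3.96 × 6.8856/4.6148 = 5.9086 m/s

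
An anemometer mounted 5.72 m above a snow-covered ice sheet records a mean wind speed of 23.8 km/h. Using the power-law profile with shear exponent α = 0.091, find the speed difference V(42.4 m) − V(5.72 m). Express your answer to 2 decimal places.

Power law: V₂ = V₁ · (z₂/z₁)^α = 23.8 × (7.4126)^0.091 = 28.5591 km/h
ΔV = 28.5591 − 23.8 = 4.7591 km/h

4.76 km/h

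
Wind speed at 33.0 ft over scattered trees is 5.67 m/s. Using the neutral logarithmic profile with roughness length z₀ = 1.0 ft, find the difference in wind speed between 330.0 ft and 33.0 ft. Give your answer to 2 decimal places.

Log law: V₂ = V₁ · ln(z₂/z₀)/ln(z₁/z₀) = 5.67 × 5.7991/3.4965 = 9.4039 m/s
ΔV = 9.4039 − 5.67 = 3.7339 m/s

3.73 m/s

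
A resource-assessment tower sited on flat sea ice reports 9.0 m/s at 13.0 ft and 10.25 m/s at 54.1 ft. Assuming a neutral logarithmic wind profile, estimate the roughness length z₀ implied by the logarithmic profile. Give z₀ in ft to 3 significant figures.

z₀ ≈ 0.000452 ft

Log law: V(z) ∝ ln(z/z₀). With r = V₁/V₂ = 9.0/10.25 = 0.87805,
r · ln(z₂/z₀) = ln(z₁/z₀) ⇒ ln z₀ = (ln z₁ − r·ln z₂)/(1 − r)
ln z₀ = (2.56495 − 0.87805×3.99083) / 0.12195 = -7.7014
z₀ = exp(-7.7014) = 0.0004522 ft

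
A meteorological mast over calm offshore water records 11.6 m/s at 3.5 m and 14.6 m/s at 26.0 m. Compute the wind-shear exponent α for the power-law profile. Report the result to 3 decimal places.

α ≈ 0.115

Power law: V₂/V₁ = (z₂/z₁)^α ⇒ α = ln(V₂/V₁) / ln(z₂/z₁)
α = ln(14.6/11.6) / ln(26.0/3.5) = ln(1.2586) / ln(7.4286)
  = 0.23002 / 2.00533 = 0.11470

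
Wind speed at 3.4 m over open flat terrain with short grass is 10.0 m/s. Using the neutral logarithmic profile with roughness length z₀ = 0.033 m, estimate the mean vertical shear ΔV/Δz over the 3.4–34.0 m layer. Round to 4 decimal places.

Log law: V₂ = V₁ · ln(z₂/z₀)/ln(z₁/z₀) = 10.0 × 6.9376/4.6350 = 14.9678 m/s
ΔV/Δz = (14.9678 − 10.0)/(34.0 − 3.4) = 4.9678/30.6000 = 0.16235 m/s/m

0.1623 m/s/m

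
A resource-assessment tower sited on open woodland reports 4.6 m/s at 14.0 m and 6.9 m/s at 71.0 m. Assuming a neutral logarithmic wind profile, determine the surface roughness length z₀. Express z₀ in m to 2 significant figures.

z₀ ≈ 0.54 m

Log law: V(z) ∝ ln(z/z₀). With r = V₁/V₂ = 4.6/6.9 = 0.66667,
r · ln(z₂/z₀) = ln(z₁/z₀) ⇒ ln z₀ = (ln z₁ − r·ln z₂)/(1 − r)
ln z₀ = (2.63906 − 0.66667×4.26268) / 0.33333 = -0.6082
z₀ = exp(-0.6082) = 0.5443 m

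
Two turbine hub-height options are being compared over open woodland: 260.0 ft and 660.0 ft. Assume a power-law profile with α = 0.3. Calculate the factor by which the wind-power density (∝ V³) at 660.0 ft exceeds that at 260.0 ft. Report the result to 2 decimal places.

2.31

Speed ratio: V_B/V_A = (z_B/z_A)^α = (660.0/260.0)^0.3 = (2.5385)^0.3 = 1.32243
Power-density ratio: P_B/P_A = (V_B/V_A)³ = (1.32243)³ = 2.31267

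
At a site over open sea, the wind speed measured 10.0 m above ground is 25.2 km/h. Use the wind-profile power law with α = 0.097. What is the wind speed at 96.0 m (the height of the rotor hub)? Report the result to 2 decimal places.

31.38 km/h

Power-law profile: V₂ = V₁ · (z₂/z₁)^α
V₂ = 25.2 × (96.0/10.0)^0.097 = 25.2 × (9.6000)^0.097
    = 25.2 × 1.2453 = 31.3820 km/h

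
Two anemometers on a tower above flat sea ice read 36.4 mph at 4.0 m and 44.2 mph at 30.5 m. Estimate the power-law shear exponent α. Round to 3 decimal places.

α ≈ 0.096

Power law: V₂/V₁ = (z₂/z₁)^α ⇒ α = ln(V₂/V₁) / ln(z₂/z₁)
α = ln(44.2/36.4) / ln(30.5/4.0) = ln(1.2143) / ln(7.6250)
  = 0.19416 / 2.03143 = 0.09558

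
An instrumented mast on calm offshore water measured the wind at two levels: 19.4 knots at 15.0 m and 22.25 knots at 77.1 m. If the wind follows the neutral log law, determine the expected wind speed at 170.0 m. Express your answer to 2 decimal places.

Log law: V ∝ ln(z/z₀). From the pair, with r = V₁/V₂ = 0.87191,
ln z₀ = (ln z₁ − r·ln z₂)/(1 − r) = (2.7081 − 0.87191×4.3451)/0.12809 = -8.4354 → z₀ = 0.0002170 m
V₃ = V₁ · ln(z₃/z₀)/ln(z₁/z₀) = 19.4 × 13.5712/11.1434 = 23.6265 knots

23.63 knots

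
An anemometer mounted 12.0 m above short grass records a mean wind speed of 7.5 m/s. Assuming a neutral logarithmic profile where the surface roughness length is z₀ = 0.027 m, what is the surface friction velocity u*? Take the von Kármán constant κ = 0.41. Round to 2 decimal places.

u* ≈ 0.50 m/s

Log law: V(z) = (u*/κ) · ln(z/z₀) ⇒ u* = κ · V / ln(z/z₀)
u* = 0.41 × 7.5 / ln(12.0/0.027) = 0.41 × 7.5 / 6.0968
   = 3.0750 / 6.0968 = 0.5044 m/s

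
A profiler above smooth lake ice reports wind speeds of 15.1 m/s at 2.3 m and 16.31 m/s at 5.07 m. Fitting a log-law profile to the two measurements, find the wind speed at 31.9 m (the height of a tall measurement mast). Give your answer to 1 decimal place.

19.1 m/s

Log law: V ∝ ln(z/z₀). From the pair, with r = V₁/V₂ = 0.92581,
ln z₀ = (ln z₁ − r·ln z₂)/(1 − r) = (0.8329 − 0.92581×1.6233)/0.07419 = -9.0312 → z₀ = 0.0001196 m
V₃ = V₁ · ln(z₃/z₀)/ln(z₁/z₀) = 15.1 × 12.4938/9.8641 = 19.1256 m/s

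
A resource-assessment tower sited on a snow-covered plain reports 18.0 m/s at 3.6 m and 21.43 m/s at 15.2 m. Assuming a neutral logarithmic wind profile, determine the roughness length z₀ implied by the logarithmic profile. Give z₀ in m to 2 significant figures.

z₀ ≈ 0.0019 m

Log law: V(z) ∝ ln(z/z₀). With r = V₁/V₂ = 18.0/21.43 = 0.83994,
r · ln(z₂/z₀) = ln(z₁/z₀) ⇒ ln z₀ = (ln z₁ − r·ln z₂)/(1 − r)
ln z₀ = (1.28093 − 0.83994×2.72130) / 0.16006 = -6.2778
z₀ = exp(-6.2778) = 0.001877 m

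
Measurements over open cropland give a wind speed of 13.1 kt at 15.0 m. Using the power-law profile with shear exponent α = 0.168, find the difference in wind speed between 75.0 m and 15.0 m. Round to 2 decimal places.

Power law: V₂ = V₁ · (z₂/z₁)^α = 13.1 × (5.0000)^0.168 = 17.1672 kt
ΔV = 17.1672 − 13.1 = 4.0672 kt

4.07 kt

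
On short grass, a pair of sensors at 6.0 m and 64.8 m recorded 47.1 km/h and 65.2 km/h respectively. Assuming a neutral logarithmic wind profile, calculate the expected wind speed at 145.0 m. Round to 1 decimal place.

Log law: V ∝ ln(z/z₀). From the pair, with r = V₁/V₂ = 0.72239,
ln z₀ = (ln z₁ − r·ln z₂)/(1 − r) = (1.7918 − 0.72239×4.1713)/0.27761 = -4.4003 → z₀ = 0.01227 m
V₃ = V₁ · ln(z₃/z₀)/ln(z₁/z₀) = 47.1 × 9.3771/6.1921 = 71.3265 km/h

71.3 km/h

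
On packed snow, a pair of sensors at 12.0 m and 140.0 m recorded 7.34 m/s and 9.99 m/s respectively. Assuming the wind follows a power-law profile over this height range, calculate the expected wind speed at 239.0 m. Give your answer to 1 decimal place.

First find α: α = ln(V₂/V₁)/ln(z₂/z₁) = ln(9.99/7.34)/ln(140.0/12.0) = 0.30825/2.45674 = 0.1255
Extrapolate from 140.0 m to 239.0 m: V₃ = 9.99 × (239.0/140.0)^0.1255 = 9.99 × 1.0694 = 10.6834 m/s

10.7 m/s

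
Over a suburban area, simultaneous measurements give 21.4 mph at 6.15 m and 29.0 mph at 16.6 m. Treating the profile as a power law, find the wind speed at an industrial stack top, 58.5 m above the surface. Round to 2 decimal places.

42.64 mph

First find α: α = ln(V₂/V₁)/ln(z₂/z₁) = ln(29.0/21.4)/ln(16.6/6.15) = 0.30390/0.99295 = 0.3061
Extrapolate from 16.6 m to 58.5 m: V₃ = 29.0 × (58.5/16.6)^0.3061 = 29.0 × 1.4704 = 42.6411 mph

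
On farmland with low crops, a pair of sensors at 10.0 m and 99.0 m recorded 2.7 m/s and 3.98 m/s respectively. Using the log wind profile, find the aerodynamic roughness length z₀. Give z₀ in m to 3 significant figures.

Log law: V(z) ∝ ln(z/z₀). With r = V₁/V₂ = 2.7/3.98 = 0.67839,
r · ln(z₂/z₀) = ln(z₁/z₀) ⇒ ln z₀ = (ln z₁ − r·ln z₂)/(1 − r)
ln z₀ = (2.30259 − 0.67839×4.59512) / 0.32161 = -2.5332
z₀ = exp(-2.5332) = 0.07940 m

z₀ ≈ 0.0794 m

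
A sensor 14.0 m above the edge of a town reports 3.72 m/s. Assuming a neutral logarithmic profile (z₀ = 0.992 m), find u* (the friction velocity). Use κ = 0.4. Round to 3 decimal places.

u* ≈ 0.562 m/s

Log law: V(z) = (u*/κ) · ln(z/z₀) ⇒ u* = κ · V / ln(z/z₀)
u* = 0.4 × 3.72 / ln(14.0/0.992) = 0.4 × 3.72 / 2.6471
   = 1.4880 / 2.6471 = 0.5621 m/s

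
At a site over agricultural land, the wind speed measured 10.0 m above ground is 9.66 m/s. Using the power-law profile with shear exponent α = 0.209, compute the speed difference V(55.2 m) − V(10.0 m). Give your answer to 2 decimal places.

4.15 m/s

Power law: V₂ = V₁ · (z₂/z₁)^α = 9.66 × (5.5200)^0.209 = 13.8052 m/s
ΔV = 13.8052 − 9.66 = 4.1452 m/s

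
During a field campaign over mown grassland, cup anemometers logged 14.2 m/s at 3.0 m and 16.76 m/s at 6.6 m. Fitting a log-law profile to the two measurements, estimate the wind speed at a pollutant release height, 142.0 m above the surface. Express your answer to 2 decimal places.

Log law: V ∝ ln(z/z₀). From the pair, with r = V₁/V₂ = 0.84726,
ln z₀ = (ln z₁ − r·ln z₂)/(1 − r) = (1.0986 − 0.84726×1.8871)/0.15274 = -3.2749 → z₀ = 0.03782 m
V₃ = V₁ · ln(z₃/z₀)/ln(z₁/z₀) = 14.2 × 8.2307/4.3735 = 26.7238 m/s

26.72 m/s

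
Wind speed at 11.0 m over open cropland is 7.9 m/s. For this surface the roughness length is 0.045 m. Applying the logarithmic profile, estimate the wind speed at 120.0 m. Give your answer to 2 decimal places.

11.33 m/s

Log law: V(z) ∝ ln(z/z₀), so V₂/V₁ = ln(z₂/z₀) / ln(z₁/z₀).
ln(120.0/0.045) = 7.8886, ln(11.0/0.045) = 5.4990
V₂ = 7.9 × 7.8886/5.4990 = 7.9 × 1.4346 = 11.3330 m/s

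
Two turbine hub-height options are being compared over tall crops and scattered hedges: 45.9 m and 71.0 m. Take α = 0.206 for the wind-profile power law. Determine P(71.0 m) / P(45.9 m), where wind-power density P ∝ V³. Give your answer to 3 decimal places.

Speed ratio: V_B/V_A = (z_B/z_A)^α = (71.0/45.9)^0.206 = (1.5468)^0.206 = 1.09402
Power-density ratio: P_B/P_A = (V_B/V_A)³ = (1.09402)³ = 1.30942

1.309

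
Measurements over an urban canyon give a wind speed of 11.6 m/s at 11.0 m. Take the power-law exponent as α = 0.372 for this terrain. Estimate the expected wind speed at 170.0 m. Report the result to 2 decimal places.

32.12 m/s

Power-law profile: V₂ = V₁ · (z₂/z₁)^α
V₂ = 11.6 × (170.0/11.0)^0.372 = 11.6 × (15.4545)^0.372
    = 11.6 × 2.7690 = 32.1208 m/s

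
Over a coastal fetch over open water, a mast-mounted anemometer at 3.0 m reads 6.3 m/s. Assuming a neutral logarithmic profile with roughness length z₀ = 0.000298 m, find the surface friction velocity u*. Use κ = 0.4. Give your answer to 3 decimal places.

Log law: V(z) = (u*/κ) · ln(z/z₀) ⇒ u* = κ · V / ln(z/z₀)
u* = 0.4 × 6.3 / ln(3.0/0.000298) = 0.4 × 6.3 / 9.2170
   = 2.5200 / 9.2170 = 0.2734 m/s

u* ≈ 0.273 m/s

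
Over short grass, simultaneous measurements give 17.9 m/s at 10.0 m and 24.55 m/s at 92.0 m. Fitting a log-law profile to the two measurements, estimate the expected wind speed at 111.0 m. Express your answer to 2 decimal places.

Log law: V ∝ ln(z/z₀). From the pair, with r = V₁/V₂ = 0.72912,
ln z₀ = (ln z₁ − r·ln z₂)/(1 − r) = (2.3026 − 0.72912×4.5218)/0.27088 = -3.6709 → z₀ = 0.02545 m
V₃ = V₁ · ln(z₃/z₀)/ln(z₁/z₀) = 17.9 × 8.3804/5.9735 = 25.1126 m/s

25.11 m/s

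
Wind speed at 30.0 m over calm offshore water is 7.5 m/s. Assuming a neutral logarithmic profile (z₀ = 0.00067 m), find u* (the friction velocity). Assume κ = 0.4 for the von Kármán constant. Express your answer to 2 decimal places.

u* ≈ 0.28 m/s

Log law: V(z) = (u*/κ) · ln(z/z₀) ⇒ u* = κ · V / ln(z/z₀)
u* = 0.4 × 7.5 / ln(30.0/0.00067) = 0.4 × 7.5 / 10.7094
   = 3.0000 / 10.7094 = 0.2801 m/s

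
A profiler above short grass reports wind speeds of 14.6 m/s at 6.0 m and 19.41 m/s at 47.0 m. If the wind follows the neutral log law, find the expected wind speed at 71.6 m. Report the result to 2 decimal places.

20.39 m/s

Log law: V ∝ ln(z/z₀). From the pair, with r = V₁/V₂ = 0.75219,
ln z₀ = (ln z₁ − r·ln z₂)/(1 − r) = (1.7918 − 0.75219×3.8501)/0.24781 = -4.4562 → z₀ = 0.01161 m
V₃ = V₁ · ln(z₃/z₀)/ln(z₁/z₀) = 14.6 × 8.7272/6.2479 = 20.3937 m/s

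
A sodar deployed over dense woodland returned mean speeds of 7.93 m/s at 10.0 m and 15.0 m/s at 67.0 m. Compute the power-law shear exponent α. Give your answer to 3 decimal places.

Power law: V₂/V₁ = (z₂/z₁)^α ⇒ α = ln(V₂/V₁) / ln(z₂/z₁)
α = ln(15.0/7.93) / ln(67.0/10.0) = ln(1.8916) / ln(6.7000)
  = 0.63740 / 1.90211 = 0.33510

α ≈ 0.335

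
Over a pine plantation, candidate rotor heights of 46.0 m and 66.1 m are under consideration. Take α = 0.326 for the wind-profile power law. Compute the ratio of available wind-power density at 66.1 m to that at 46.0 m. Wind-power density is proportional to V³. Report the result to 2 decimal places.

1.43

Speed ratio: V_B/V_A = (z_B/z_A)^α = (66.1/46.0)^0.326 = (1.4370)^0.326 = 1.12545
Power-density ratio: P_B/P_A = (V_B/V_A)³ = (1.12545)³ = 1.42554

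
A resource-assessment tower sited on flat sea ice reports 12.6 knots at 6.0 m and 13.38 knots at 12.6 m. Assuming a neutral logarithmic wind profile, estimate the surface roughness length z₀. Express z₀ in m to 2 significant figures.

z₀ ≈ 0.000037 m

Log law: V(z) ∝ ln(z/z₀). With r = V₁/V₂ = 12.6/13.38 = 0.94170,
r · ln(z₂/z₀) = ln(z₁/z₀) ⇒ ln z₀ = (ln z₁ − r·ln z₂)/(1 − r)
ln z₀ = (1.79176 − 0.94170×2.53370) / 0.05830 = -10.1934
z₀ = exp(-10.1934) = 0.00003742 m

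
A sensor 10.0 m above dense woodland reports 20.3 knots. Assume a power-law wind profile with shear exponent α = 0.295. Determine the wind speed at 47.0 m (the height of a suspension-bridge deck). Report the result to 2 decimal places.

32.05 knots

Power-law profile: V₂ = V₁ · (z₂/z₁)^α
V₂ = 20.3 × (47.0/10.0)^0.295 = 20.3 × (4.7000)^0.295
    = 20.3 × 1.5786 = 32.0453 knots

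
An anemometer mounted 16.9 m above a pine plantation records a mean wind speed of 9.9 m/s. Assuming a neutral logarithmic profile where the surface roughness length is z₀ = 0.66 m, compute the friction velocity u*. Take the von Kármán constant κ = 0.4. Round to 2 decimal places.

u* ≈ 1.22 m/s

Log law: V(z) = (u*/κ) · ln(z/z₀) ⇒ u* = κ · V / ln(z/z₀)
u* = 0.4 × 9.9 / ln(16.9/0.66) = 0.4 × 9.9 / 3.2428
   = 3.9600 / 3.2428 = 1.2212 m/s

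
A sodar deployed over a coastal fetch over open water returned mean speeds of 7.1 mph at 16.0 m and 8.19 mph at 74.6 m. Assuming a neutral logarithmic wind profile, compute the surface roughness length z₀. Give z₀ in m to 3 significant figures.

Log law: V(z) ∝ ln(z/z₀). With r = V₁/V₂ = 7.1/8.19 = 0.86691,
r · ln(z₂/z₀) = ln(z₁/z₀) ⇒ ln z₀ = (ln z₁ − r·ln z₂)/(1 − r)
ln z₀ = (2.77259 − 0.86691×4.31214) / 0.13309 = -7.2557
z₀ = exp(-7.2557) = 0.0007061 m

z₀ ≈ 0.000706 m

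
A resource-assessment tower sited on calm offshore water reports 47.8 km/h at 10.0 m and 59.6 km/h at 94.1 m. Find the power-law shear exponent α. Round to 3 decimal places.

α ≈ 0.098

Power law: V₂/V₁ = (z₂/z₁)^α ⇒ α = ln(V₂/V₁) / ln(z₂/z₁)
α = ln(59.6/47.8) / ln(94.1/10.0) = ln(1.2469) / ln(9.4100)
  = 0.22063 / 2.24177 = 0.09842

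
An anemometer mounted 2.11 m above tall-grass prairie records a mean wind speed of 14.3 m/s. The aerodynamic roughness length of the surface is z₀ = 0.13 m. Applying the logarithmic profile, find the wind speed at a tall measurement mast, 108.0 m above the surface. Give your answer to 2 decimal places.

Log law: V(z) ∝ ln(z/z₀), so V₂/V₁ = ln(z₂/z₀) / ln(z₁/z₀).
ln(108.0/0.13) = 6.7224, ln(2.11/0.13) = 2.7869
V₂ = 14.3 × 6.7224/2.7869 = 14.3 × 2.4121 = 34.4933 m/s

34.49 m/s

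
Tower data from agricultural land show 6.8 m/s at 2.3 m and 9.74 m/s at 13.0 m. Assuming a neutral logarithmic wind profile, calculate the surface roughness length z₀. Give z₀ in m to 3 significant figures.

z₀ ≈ 0.0419 m

Log law: V(z) ∝ ln(z/z₀). With r = V₁/V₂ = 6.8/9.74 = 0.69815,
r · ln(z₂/z₀) = ln(z₁/z₀) ⇒ ln z₀ = (ln z₁ − r·ln z₂)/(1 − r)
ln z₀ = (0.83291 − 0.69815×2.56495) / 0.30185 = -3.1732
z₀ = exp(-3.1732) = 0.04187 m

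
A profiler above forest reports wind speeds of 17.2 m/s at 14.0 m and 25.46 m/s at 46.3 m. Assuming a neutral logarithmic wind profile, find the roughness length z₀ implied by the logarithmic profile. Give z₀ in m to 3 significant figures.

z₀ ≈ 1.16 m

Log law: V(z) ∝ ln(z/z₀). With r = V₁/V₂ = 17.2/25.46 = 0.67557,
r · ln(z₂/z₀) = ln(z₁/z₀) ⇒ ln z₀ = (ln z₁ − r·ln z₂)/(1 − r)
ln z₀ = (2.63906 − 0.67557×3.83514) / 0.32443 = 0.1484
z₀ = exp(0.1484) = 1.160 m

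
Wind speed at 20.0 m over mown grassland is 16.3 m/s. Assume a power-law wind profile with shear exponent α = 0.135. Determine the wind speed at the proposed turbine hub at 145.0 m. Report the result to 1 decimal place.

Power-law profile: V₂ = V₁ · (z₂/z₁)^α
V₂ = 16.3 × (145.0/20.0)^0.135 = 16.3 × (7.2500)^0.135
    = 16.3 × 1.3066 = 21.2977 m/s

21.3 m/s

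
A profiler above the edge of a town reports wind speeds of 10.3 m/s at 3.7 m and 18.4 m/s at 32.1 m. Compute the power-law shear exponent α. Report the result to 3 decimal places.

Power law: V₂/V₁ = (z₂/z₁)^α ⇒ α = ln(V₂/V₁) / ln(z₂/z₁)
α = ln(18.4/10.3) / ln(32.1/3.7) = ln(1.7864) / ln(8.6757)
  = 0.58021 / 2.16052 = 0.26855

α ≈ 0.269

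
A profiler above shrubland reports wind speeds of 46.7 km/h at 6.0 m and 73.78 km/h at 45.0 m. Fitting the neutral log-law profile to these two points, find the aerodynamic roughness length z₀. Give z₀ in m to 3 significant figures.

Log law: V(z) ∝ ln(z/z₀). With r = V₁/V₂ = 46.7/73.78 = 0.63296,
r · ln(z₂/z₀) = ln(z₁/z₀) ⇒ ln z₀ = (ln z₁ − r·ln z₂)/(1 − r)
ln z₀ = (1.79176 − 0.63296×3.80666) / 0.36704 = -1.6830
z₀ = exp(-1.6830) = 0.1858 m

z₀ ≈ 0.186 m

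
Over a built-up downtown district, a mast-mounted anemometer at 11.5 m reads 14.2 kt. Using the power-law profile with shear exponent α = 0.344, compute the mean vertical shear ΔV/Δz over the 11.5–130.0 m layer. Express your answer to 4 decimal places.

0.1562 kt/m

Power law: V₂ = V₁ · (z₂/z₁)^α = 14.2 × (11.3043)^0.344 = 32.7043 kt
ΔV/Δz = (32.7043 − 14.2)/(130.0 − 11.5) = 18.5043/118.5000 = 0.15615 kt/m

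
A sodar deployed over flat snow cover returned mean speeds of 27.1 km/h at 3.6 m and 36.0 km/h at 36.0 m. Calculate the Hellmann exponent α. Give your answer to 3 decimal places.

α ≈ 0.123

Power law: V₂/V₁ = (z₂/z₁)^α ⇒ α = ln(V₂/V₁) / ln(z₂/z₁)
α = ln(36.0/27.1) / ln(36.0/3.6) = ln(1.3284) / ln(10.0000)
  = 0.28399 / 2.30259 = 0.12333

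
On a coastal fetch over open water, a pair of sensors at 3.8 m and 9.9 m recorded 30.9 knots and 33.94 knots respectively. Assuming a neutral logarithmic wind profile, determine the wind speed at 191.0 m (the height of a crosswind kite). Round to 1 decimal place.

Log law: V ∝ ln(z/z₀). From the pair, with r = V₁/V₂ = 0.91043,
ln z₀ = (ln z₁ − r·ln z₂)/(1 − r) = (1.3350 − 0.91043×2.2925)/0.08957 = -8.3978 → z₀ = 0.0002254 m
V₃ = V₁ · ln(z₃/z₀)/ln(z₁/z₀) = 30.9 × 13.6501/9.7328 = 43.3366 knots

43.3 knots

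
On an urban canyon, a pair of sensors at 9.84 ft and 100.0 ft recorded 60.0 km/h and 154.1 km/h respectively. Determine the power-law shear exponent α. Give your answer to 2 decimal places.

Power law: V₂/V₁ = (z₂/z₁)^α ⇒ α = ln(V₂/V₁) / ln(z₂/z₁)
α = ln(154.1/60.0) / ln(100.0/9.84) = ln(2.5683) / ln(10.1626)
  = 0.94326 / 2.31871 = 0.40680

α ≈ 0.41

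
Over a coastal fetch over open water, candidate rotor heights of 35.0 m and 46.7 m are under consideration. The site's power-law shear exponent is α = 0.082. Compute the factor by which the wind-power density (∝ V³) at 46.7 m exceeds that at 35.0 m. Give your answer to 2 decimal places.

1.07

Speed ratio: V_B/V_A = (z_B/z_A)^α = (46.7/35.0)^0.082 = (1.3343)^0.082 = 1.02393
Power-density ratio: P_B/P_A = (V_B/V_A)³ = (1.02393)³ = 1.07352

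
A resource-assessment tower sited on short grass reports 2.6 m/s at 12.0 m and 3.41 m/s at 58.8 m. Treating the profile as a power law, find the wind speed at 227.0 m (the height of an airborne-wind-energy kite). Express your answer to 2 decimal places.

4.29 m/s

First find α: α = ln(V₂/V₁)/ln(z₂/z₁) = ln(3.41/2.6)/ln(58.8/12.0) = 0.27120/1.58924 = 0.1706
Extrapolate from 58.8 m to 227.0 m: V₃ = 3.41 × (227.0/58.8)^0.1706 = 3.41 × 1.2592 = 4.2940 m/s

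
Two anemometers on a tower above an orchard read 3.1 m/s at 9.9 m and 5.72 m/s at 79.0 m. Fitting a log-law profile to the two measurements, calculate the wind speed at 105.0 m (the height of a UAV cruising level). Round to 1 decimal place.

6.1 m/s

Log law: V ∝ ln(z/z₀). From the pair, with r = V₁/V₂ = 0.54196,
ln z₀ = (ln z₁ − r·ln z₂)/(1 − r) = (2.2925 − 0.54196×4.3694)/0.45804 = -0.1649 → z₀ = 0.8480 m
V₃ = V₁ · ln(z₃/z₀)/ln(z₁/z₀) = 3.1 × 4.8188/2.4574 = 6.0789 m/s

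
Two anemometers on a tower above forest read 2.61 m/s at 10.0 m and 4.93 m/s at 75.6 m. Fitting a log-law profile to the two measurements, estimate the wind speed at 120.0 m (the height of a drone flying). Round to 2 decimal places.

Log law: V ∝ ln(z/z₀). From the pair, with r = V₁/V₂ = 0.52941,
ln z₀ = (ln z₁ − r·ln z₂)/(1 − r) = (2.3026 − 0.52941×4.3255)/0.47059 = 0.0269 → z₀ = 1.027 m
V₃ = V₁ · ln(z₃/z₀)/ln(z₁/z₀) = 2.61 × 4.7606/2.2757 = 5.4599 m/s

5.46 m/s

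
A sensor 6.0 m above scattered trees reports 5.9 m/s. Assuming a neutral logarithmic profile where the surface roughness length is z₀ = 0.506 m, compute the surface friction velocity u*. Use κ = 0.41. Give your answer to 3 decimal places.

Log law: V(z) = (u*/κ) · ln(z/z₀) ⇒ u* = κ · V / ln(z/z₀)
u* = 0.41 × 5.9 / ln(6.0/0.506) = 0.41 × 5.9 / 2.4730
   = 2.4190 / 2.4730 = 0.9782 m/s

u* ≈ 0.978 m/s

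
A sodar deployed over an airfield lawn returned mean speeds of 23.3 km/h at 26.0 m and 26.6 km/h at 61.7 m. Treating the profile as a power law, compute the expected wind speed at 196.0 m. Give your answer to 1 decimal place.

31.8 km/h

First find α: α = ln(V₂/V₁)/ln(z₂/z₁) = ln(26.6/23.3)/ln(61.7/26.0) = 0.13246/0.86419 = 0.1533
Extrapolate from 61.7 m to 196.0 m: V₃ = 26.6 × (196.0/61.7)^0.1533 = 26.6 × 1.1938 = 31.7556 km/h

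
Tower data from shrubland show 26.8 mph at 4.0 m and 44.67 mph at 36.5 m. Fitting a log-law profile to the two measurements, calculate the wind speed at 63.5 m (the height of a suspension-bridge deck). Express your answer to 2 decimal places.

Log law: V ∝ ln(z/z₀). From the pair, with r = V₁/V₂ = 0.59996,
ln z₀ = (ln z₁ − r·ln z₂)/(1 − r) = (1.3863 − 0.59996×3.5973)/0.40004 = -1.9296 → z₀ = 0.1452 m
V₃ = V₁ · ln(z₃/z₀)/ln(z₁/z₀) = 26.8 × 6.0807/3.3159 = 49.1454 mph

49.15 mph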